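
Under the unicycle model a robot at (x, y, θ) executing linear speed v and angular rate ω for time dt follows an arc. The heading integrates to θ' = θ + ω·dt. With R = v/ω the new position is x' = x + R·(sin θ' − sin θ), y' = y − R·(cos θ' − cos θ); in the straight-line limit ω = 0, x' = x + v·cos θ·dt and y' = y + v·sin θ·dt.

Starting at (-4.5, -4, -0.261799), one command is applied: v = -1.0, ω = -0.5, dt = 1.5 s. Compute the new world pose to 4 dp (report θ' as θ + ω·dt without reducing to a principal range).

(-5.6779, -3.1288, -1.0118)

θ' = -0.2618 + -0.5·1.5 = -1.0118
R = v/ω = -1.0/-0.5 = 2.0000
x' = -4.5 + 2.0000·(sin -1.0118 − sin -0.2618) = -5.6779
y' = -4 − 2.0000·(cos -1.0118 − cos -0.2618) = -3.1288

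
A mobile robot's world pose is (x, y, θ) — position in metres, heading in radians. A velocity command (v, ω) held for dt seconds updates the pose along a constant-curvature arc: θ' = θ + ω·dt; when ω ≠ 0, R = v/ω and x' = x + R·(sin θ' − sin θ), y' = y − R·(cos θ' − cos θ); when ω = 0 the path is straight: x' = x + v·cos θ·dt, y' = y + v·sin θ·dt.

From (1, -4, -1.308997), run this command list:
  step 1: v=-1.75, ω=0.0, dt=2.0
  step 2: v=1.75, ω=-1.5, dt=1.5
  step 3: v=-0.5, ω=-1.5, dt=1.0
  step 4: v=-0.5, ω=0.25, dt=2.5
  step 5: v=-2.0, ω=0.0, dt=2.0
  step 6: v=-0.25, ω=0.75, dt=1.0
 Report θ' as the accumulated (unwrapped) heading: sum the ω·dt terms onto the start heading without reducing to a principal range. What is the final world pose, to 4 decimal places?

(-0.1216, -7.6746, -3.6840)

step 1: θ'=-1.3090 (straight) → pose (0.0941, -0.6193, -1.3090)
step 2: θ'=-3.5590 (R=-1.1667) → pose (-1.5057, -1.9877, -3.5590)
step 3: θ'=-5.0590 (R=0.3333) → pose (-1.3274, -2.4057, -5.0590)
step 4: θ'=-4.4340 (R=-2.0000) → pose (-1.3693, -3.6347, -4.4340)
step 5: θ'=-4.4340 (straight) → pose (-0.2701, -7.4807, -4.4340)
step 6: θ'=-3.6840 (R=-0.3333) → pose (-0.1216, -7.6746, -3.6840)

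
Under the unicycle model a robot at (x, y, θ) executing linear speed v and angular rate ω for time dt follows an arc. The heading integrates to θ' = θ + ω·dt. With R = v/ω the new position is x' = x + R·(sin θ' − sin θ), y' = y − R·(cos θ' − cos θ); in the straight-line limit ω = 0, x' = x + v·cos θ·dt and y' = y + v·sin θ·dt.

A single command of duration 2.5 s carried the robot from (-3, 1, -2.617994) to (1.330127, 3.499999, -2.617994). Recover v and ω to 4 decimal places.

v = -2.0000, ω = 0.0000

Δθ = -2.617994 − -2.617994 = 0.000000
ω = Δθ/dt = 0.000000/2.5 = 0.0000
ω = 0 → v = (Δx·cos θ + Δy·sin θ)/dt = -2.0000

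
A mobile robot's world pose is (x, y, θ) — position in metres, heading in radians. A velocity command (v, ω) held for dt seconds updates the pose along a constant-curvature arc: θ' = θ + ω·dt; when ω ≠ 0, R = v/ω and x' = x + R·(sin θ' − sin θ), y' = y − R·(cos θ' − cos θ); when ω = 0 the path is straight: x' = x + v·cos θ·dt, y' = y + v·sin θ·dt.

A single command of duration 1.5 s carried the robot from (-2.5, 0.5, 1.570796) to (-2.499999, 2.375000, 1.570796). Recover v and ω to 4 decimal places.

v = 1.2500, ω = 0.0000

Δθ = 1.570796 − 1.570796 = 0.000000
ω = Δθ/dt = 0.000000/1.5 = 0.0000
ω = 0 → v = (Δx·cos θ + Δy·sin θ)/dt = 1.2500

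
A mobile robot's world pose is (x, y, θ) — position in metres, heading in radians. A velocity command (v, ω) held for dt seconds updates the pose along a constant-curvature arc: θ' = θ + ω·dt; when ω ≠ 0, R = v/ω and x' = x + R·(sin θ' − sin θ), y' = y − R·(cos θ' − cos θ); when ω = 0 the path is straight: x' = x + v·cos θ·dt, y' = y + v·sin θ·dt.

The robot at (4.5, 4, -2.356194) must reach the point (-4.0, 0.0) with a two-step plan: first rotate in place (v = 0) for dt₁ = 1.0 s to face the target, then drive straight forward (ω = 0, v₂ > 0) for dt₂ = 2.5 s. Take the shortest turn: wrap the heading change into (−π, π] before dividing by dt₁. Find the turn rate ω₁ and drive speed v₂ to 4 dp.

ω₁ = -0.3456, v₂ = 3.7577

heading to target = atan2(0−4, -4−4.5) = -2.7018
Δθ = wrap(-2.7018 − -2.3562) = -0.3456; ω₁ = Δθ/dt₁ = -0.3456
distance = √((-4−4.5)² + (0−4)²) = 9.3941; v₂ = distance/dt₂ = 3.7577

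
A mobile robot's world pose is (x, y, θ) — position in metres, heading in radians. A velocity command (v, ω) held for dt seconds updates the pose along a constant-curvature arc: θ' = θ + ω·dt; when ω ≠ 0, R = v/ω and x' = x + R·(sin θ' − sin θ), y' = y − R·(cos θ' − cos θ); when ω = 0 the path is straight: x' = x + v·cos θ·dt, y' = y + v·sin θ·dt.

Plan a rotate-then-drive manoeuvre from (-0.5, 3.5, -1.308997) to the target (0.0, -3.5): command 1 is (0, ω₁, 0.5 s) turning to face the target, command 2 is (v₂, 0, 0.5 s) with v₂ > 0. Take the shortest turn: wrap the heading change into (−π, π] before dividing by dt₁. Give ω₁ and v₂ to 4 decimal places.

ω₁ = -0.3810, v₂ = 14.0357

heading to target = atan2(-3.5−3.5, 0−-0.5) = -1.4995
Δθ = wrap(-1.4995 − -1.3090) = -0.1905; ω₁ = Δθ/dt₁ = -0.3810
distance = √((0−-0.5)² + (-3.5−3.5)²) = 7.0178; v₂ = distance/dt₂ = 14.0357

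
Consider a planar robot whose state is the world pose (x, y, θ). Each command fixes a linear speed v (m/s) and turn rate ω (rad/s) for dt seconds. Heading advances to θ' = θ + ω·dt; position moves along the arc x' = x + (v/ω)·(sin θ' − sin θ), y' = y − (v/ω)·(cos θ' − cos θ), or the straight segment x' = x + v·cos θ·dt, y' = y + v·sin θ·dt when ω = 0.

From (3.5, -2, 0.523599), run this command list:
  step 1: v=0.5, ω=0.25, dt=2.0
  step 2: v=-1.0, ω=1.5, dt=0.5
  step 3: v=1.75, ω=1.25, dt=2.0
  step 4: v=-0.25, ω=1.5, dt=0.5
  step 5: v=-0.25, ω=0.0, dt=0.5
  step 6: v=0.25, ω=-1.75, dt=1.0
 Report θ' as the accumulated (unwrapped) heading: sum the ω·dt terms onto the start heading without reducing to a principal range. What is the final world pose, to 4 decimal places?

step 1: θ'=1.0236 (R=2.0000) → pose (4.2080, -1.3085, 1.0236)
step 2: θ'=1.7736 (R=-0.6667) → pose (4.1243, -1.7897, 1.7736)
step 3: θ'=4.2736 (R=1.4000) → pose (1.4856, -1.4769, 4.2736)
step 4: θ'=5.0236 (R=-0.1667) → pose (1.4934, -1.3550, 5.0236)
step 5: θ'=5.0236 (straight) → pose (1.4551, -1.2360, 5.0236)
step 6: θ'=3.2736 (R=-0.1429) → pose (1.3379, -1.4214, 3.2736)

(1.3379, -1.4214, 3.2736)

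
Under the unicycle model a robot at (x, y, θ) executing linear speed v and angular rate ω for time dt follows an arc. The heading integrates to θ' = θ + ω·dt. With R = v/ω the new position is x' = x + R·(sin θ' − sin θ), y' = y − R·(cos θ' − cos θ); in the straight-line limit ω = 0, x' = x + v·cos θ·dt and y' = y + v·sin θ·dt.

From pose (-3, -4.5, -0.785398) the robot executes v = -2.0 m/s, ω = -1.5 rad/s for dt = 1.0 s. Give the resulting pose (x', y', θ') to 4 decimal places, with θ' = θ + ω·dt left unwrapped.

(-3.0643, -2.6834, -2.2854)

θ' = -0.7854 + -1.5·1.0 = -2.2854
R = v/ω = -2.0/-1.5 = 1.3333
x' = -3 + 1.3333·(sin -2.2854 − sin -0.7854) = -3.0643
y' = -4.5 − 1.3333·(cos -2.2854 − cos -0.7854) = -2.6834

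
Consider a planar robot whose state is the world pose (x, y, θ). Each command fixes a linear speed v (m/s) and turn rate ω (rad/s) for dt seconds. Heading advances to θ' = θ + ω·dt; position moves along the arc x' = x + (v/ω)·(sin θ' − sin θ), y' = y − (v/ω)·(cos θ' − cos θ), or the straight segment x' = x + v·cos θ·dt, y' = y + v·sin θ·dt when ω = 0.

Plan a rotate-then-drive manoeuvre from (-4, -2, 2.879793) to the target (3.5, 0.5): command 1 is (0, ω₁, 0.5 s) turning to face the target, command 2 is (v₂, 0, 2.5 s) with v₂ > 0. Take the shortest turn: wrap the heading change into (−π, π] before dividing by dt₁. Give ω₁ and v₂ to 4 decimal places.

heading to target = atan2(0.5−-2, 3.5−-4) = 0.3218
Δθ = wrap(0.3218 − 2.8798) = -2.5580; ω₁ = Δθ/dt₁ = -5.1161
distance = √((3.5−-4)² + (0.5−-2)²) = 7.9057; v₂ = distance/dt₂ = 3.1623

ω₁ = -5.1161, v₂ = 3.1623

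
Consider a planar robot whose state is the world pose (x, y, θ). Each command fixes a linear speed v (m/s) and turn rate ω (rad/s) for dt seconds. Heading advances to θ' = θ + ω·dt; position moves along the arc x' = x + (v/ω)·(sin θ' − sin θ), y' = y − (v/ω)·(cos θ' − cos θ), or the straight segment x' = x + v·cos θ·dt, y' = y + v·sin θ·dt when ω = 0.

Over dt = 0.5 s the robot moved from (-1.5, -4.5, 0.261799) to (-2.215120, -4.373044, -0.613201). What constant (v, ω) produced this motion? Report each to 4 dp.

v = -1.5000, ω = -1.7500

Δθ = -0.613201 − 0.261799 = -0.875000
ω = Δθ/dt = -0.875000/0.5 = -1.7500
R = Δx/(sin θ' − sin θ) = 0.8571
v = R·ω = 0.8571·-1.7500 = -1.5000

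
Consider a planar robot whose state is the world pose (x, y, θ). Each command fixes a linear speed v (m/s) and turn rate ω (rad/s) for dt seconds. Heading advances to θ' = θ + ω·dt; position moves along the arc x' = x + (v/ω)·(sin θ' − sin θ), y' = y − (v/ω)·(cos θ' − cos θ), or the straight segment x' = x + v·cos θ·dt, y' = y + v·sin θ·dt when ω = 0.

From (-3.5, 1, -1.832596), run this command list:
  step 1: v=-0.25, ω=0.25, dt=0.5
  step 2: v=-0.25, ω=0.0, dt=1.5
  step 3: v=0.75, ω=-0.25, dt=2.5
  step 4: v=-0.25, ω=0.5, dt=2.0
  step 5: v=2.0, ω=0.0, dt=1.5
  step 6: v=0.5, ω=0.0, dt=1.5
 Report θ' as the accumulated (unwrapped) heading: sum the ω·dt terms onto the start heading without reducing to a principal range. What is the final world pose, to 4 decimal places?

step 1: θ'=-1.7076 (R=-1.0000) → pose (-3.4753, 1.1224, -1.7076)
step 2: θ'=-1.7076 (straight) → pose (-3.4241, 1.4939, -1.7076)
step 3: θ'=-2.3326 (R=-3.0000) → pose (-4.2253, -0.1676, -2.3326)
step 4: θ'=-1.3326 (R=-0.5000) → pose (-4.1012, 0.2955, -1.3326)
step 5: θ'=-1.3326 (straight) → pose (-3.3934, -2.6198, -1.3326)
step 6: θ'=-1.3326 (straight) → pose (-3.2164, -3.3486, -1.3326)

(-3.2164, -3.3486, -1.3326)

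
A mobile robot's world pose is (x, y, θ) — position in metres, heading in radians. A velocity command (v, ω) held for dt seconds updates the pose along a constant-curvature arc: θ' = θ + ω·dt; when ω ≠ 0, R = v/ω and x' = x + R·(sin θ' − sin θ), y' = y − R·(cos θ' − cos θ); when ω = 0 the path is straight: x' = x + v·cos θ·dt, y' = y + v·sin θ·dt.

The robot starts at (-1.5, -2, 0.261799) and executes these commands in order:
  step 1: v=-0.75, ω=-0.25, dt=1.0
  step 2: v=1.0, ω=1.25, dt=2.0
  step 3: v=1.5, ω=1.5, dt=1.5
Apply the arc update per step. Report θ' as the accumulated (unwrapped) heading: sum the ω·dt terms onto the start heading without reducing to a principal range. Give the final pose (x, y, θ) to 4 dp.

step 1: θ'=0.0118 (R=3.0000) → pose (-2.2411, -2.1020, 0.0118)
step 2: θ'=2.5118 (R=0.8000) → pose (-1.7793, -0.6555, 2.5118)
step 3: θ'=4.7618 (R=1.0000) → pose (-3.3671, -1.5131, 4.7618)

(-3.3671, -1.5131, 4.7618)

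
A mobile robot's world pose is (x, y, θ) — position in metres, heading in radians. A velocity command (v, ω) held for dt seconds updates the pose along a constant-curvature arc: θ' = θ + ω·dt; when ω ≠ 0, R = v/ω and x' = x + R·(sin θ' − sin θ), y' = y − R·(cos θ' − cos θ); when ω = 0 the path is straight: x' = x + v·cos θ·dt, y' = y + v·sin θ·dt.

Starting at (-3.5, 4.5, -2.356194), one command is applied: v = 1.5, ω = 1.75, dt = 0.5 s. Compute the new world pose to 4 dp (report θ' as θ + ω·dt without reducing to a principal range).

θ' = -2.3562 + 1.75·0.5 = -1.4812
R = v/ω = 1.5/1.75 = 0.8571
x' = -3.5 + 0.8571·(sin -1.4812 − sin -2.3562) = -3.7476
y' = 4.5 − 0.8571·(cos -1.4812 − cos -2.3562) = 3.8172

(-3.7476, 3.8172, -1.4812)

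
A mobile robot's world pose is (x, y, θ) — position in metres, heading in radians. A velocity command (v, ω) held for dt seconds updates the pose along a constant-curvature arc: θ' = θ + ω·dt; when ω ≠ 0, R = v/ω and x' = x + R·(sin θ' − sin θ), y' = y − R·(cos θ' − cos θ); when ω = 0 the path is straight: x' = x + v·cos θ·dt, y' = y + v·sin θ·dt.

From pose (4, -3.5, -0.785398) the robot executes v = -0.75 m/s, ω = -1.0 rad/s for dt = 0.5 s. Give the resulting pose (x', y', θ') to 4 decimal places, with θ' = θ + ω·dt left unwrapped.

θ' = -0.7854 + -1.0·0.5 = -1.2854
R = v/ω = -0.75/-1.0 = 0.7500
x' = 4 + 0.7500·(sin -1.2854 − sin -0.7854) = 3.8107
y' = -3.5 − 0.7500·(cos -1.2854 − cos -0.7854) = -3.1808

(3.8107, -3.1808, -1.2854)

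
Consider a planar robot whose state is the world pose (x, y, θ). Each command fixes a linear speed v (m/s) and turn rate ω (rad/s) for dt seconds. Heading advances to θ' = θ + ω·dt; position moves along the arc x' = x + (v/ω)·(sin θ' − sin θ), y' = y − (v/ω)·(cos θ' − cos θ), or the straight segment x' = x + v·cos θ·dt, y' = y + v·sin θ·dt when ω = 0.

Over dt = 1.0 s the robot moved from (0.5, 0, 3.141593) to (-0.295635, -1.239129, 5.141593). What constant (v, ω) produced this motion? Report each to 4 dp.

v = 1.7500, ω = 2.0000

Δθ = 5.141593 − 3.141593 = 2.000000
ω = Δθ/dt = 2.000000/1.0 = 2.0000
R = −Δy/(cos θ' − cos θ) = 0.8750
v = R·ω = 0.8750·2.0000 = 1.7500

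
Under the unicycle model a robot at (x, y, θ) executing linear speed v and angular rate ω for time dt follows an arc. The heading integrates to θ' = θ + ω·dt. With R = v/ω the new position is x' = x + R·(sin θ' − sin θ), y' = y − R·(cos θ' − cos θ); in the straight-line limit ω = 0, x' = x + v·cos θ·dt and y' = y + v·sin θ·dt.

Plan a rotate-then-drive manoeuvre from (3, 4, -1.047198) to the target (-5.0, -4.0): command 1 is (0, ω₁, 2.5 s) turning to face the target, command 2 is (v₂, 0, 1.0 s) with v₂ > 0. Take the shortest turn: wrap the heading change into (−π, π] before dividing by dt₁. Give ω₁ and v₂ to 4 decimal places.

heading to target = atan2(-4−4, -5−3) = -2.3562
Δθ = wrap(-2.3562 − -1.0472) = -1.3090; ω₁ = Δθ/dt₁ = -0.5236
distance = √((-5−3)² + (-4−4)²) = 11.3137; v₂ = distance/dt₂ = 11.3137

ω₁ = -0.5236, v₂ = 11.3137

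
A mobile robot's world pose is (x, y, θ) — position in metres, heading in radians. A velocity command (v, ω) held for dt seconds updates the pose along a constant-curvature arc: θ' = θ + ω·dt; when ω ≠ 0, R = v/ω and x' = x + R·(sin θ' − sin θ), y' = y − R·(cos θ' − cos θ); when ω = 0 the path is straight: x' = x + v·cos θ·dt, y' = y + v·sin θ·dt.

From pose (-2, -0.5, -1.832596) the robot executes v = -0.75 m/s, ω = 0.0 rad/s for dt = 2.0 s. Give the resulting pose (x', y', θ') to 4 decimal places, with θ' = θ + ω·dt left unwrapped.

(-1.6118, 0.9489, -1.8326)

θ' = -1.8326 + 0.0·2.0 = -1.8326
ω = 0 → straight: x' = -2 + -0.75·cos(-1.8326)·2.0 = -1.6118
y' = -0.5 + -0.75·sin(-1.8326)·2.0 = 0.9489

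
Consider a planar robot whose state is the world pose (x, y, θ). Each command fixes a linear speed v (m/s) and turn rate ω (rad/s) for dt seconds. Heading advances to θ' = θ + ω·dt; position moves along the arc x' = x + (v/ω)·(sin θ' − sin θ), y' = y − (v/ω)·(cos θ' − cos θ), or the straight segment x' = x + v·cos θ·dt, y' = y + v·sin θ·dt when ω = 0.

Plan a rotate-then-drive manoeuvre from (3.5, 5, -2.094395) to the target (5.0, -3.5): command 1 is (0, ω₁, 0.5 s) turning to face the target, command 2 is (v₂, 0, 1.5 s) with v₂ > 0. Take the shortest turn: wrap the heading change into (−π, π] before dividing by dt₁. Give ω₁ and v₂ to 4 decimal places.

ω₁ = 1.3965, v₂ = 5.7542

heading to target = atan2(-3.5−5, 5−3.5) = -1.3961
Δθ = wrap(-1.3961 − -2.0944) = 0.6983; ω₁ = Δθ/dt₁ = 1.3965
distance = √((5−3.5)² + (-3.5−5)²) = 8.6313; v₂ = distance/dt₂ = 5.7542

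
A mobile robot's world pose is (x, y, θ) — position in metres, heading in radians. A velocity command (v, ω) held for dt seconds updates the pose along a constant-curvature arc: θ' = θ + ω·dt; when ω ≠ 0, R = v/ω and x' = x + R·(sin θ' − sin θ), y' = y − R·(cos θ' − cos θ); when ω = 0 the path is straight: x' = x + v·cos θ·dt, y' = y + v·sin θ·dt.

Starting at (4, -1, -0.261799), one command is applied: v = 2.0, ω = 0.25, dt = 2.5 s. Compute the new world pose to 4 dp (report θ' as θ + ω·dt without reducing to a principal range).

(8.9127, -0.7507, 0.3632)

θ' = -0.2618 + 0.25·2.5 = 0.3632
R = v/ω = 2.0/0.25 = 8.0000
x' = 4 + 8.0000·(sin 0.3632 − sin -0.2618) = 8.9127
y' = -1 − 8.0000·(cos 0.3632 − cos -0.2618) = -0.7507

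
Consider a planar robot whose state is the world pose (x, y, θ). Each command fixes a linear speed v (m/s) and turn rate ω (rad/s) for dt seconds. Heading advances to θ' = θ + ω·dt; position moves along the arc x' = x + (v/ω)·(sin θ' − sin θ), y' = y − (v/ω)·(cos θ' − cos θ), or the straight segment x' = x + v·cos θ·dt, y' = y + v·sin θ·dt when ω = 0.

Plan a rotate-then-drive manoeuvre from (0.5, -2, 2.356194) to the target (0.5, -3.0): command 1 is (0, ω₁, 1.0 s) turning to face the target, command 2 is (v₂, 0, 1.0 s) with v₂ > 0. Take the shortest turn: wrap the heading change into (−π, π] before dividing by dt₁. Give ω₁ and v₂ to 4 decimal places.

heading to target = atan2(-3−-2, 0.5−0.5) = -1.5708
Δθ = wrap(-1.5708 − 2.3562) = 2.3562; ω₁ = Δθ/dt₁ = 2.3562
distance = √((0.5−0.5)² + (-3−-2)²) = 1.0000; v₂ = distance/dt₂ = 1.0000

ω₁ = 2.3562, v₂ = 1.0000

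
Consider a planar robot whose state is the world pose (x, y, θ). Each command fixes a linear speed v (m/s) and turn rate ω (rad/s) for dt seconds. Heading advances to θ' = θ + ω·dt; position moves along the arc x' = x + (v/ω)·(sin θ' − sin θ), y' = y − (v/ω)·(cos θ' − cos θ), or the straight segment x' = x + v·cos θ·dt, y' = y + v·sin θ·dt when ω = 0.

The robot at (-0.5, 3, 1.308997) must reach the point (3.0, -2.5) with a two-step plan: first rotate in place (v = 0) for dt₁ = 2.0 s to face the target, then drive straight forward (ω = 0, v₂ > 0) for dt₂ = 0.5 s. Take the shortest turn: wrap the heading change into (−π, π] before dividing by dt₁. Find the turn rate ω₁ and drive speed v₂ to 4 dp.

heading to target = atan2(-2.5−3, 3−-0.5) = -1.0041
Δθ = wrap(-1.0041 − 1.3090) = -2.3131; ω₁ = Δθ/dt₁ = -1.1565
distance = √((3−-0.5)² + (-2.5−3)²) = 6.5192; v₂ = distance/dt₂ = 13.0384

ω₁ = -1.1565, v₂ = 13.0384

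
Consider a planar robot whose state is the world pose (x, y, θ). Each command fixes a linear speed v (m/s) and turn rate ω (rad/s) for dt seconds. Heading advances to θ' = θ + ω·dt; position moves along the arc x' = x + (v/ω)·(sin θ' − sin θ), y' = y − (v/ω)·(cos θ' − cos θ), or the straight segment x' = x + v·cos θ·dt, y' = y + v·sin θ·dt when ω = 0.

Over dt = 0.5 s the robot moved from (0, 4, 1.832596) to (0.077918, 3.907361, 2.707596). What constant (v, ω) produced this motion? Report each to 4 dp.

v = -0.2500, ω = 1.7500

Δθ = 2.707596 − 1.832596 = 0.875000
ω = Δθ/dt = 0.875000/0.5 = 1.7500
R = −Δy/(cos θ' − cos θ) = -0.1429
v = R·ω = -0.1429·1.7500 = -0.2500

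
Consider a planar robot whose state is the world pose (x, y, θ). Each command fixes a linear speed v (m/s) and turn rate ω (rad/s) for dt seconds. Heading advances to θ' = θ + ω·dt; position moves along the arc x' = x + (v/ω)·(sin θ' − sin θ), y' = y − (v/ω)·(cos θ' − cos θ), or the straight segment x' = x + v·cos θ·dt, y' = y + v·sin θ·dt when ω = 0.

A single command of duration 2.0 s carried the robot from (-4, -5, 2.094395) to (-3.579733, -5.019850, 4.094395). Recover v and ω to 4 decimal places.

v = -0.2500, ω = 1.0000

Δθ = 4.094395 − 2.094395 = 2.000000
ω = Δθ/dt = 2.000000/2.0 = 1.0000
R = Δx/(sin θ' − sin θ) = -0.2500
v = R·ω = -0.2500·1.0000 = -0.2500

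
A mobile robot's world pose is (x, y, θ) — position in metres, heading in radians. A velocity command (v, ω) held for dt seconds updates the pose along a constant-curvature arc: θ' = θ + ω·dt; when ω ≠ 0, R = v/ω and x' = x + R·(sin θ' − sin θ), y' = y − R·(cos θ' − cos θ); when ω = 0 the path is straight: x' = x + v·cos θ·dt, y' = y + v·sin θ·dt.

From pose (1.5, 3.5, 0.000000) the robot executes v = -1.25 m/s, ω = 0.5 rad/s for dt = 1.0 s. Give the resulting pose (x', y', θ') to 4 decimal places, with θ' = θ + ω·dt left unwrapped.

θ' = 0.0000 + 0.5·1.0 = 0.5000
R = v/ω = -1.25/0.5 = -2.5000
x' = 1.5 + -2.5000·(sin 0.5000 − sin 0.0000) = 0.3014
y' = 3.5 − -2.5000·(cos 0.5000 − cos 0.0000) = 3.1940

(0.3014, 3.1940, 0.5000)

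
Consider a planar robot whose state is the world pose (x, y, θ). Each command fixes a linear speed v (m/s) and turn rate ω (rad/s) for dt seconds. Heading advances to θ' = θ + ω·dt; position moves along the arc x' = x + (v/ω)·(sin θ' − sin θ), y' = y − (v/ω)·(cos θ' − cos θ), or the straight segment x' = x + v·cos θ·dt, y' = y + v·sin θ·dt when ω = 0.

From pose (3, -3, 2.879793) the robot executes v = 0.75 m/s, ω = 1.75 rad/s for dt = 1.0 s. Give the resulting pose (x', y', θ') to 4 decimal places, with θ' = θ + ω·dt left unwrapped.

θ' = 2.8798 + 1.75·1.0 = 4.6298
R = v/ω = 0.75/1.75 = 0.4286
x' = 3 + 0.4286·(sin 4.6298 − sin 2.8798) = 2.4620
y' = -3 − 0.4286·(cos 4.6298 − cos 2.8798) = -3.3786

(2.4620, -3.3786, 4.6298)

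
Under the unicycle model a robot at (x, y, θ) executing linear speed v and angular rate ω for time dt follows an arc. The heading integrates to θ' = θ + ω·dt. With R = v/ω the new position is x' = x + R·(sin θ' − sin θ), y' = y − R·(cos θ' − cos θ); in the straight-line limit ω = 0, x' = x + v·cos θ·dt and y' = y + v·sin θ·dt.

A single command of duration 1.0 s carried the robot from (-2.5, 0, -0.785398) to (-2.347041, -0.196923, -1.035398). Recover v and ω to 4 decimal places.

v = 0.2500, ω = -0.2500

Δθ = -1.035398 − -0.785398 = -0.250000
ω = Δθ/dt = -0.250000/1.0 = -0.2500
R = −Δy/(cos θ' − cos θ) = -1.0000
v = R·ω = -1.0000·-0.2500 = 0.2500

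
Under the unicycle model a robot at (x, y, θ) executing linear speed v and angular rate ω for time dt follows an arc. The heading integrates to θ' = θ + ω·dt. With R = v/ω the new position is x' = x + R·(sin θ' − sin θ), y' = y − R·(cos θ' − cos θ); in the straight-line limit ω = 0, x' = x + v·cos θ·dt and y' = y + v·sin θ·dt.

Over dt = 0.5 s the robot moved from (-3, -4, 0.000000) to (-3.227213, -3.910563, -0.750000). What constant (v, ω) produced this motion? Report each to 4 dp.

v = -0.5000, ω = -1.5000

Δθ = -0.750000 − 0.000000 = -0.750000
ω = Δθ/dt = -0.750000/0.5 = -1.5000
R = Δx/(sin θ' − sin θ) = 0.3333
v = R·ω = 0.3333·-1.5000 = -0.5000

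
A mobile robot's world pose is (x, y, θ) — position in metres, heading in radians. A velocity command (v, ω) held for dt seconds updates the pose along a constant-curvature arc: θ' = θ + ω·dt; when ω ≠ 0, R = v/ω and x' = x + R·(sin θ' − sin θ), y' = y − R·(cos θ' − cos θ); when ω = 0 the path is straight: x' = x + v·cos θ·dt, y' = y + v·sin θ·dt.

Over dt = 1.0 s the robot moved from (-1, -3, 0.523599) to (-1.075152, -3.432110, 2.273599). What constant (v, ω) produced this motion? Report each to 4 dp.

v = -0.5000, ω = 1.7500

Δθ = 2.273599 − 0.523599 = 1.750000
ω = Δθ/dt = 1.750000/1.0 = 1.7500
R = −Δy/(cos θ' − cos θ) = -0.2857
v = R·ω = -0.2857·1.7500 = -0.5000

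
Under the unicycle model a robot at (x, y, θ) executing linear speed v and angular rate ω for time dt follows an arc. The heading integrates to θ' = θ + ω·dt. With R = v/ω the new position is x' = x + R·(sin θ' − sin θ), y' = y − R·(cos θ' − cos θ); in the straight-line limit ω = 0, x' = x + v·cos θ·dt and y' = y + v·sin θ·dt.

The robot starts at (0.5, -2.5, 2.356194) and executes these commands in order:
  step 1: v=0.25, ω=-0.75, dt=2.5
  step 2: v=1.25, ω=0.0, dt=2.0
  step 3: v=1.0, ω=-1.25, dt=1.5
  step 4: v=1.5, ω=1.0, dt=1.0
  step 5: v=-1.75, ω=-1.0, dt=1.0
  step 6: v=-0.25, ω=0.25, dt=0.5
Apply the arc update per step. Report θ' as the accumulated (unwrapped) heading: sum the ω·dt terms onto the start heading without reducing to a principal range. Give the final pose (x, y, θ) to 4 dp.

(3.7755, -1.0718, -1.2688)

step 1: θ'=0.4812 (R=-0.3333) → pose (0.5814, -1.9688, 0.4812)
step 2: θ'=0.4812 (straight) → pose (2.7975, -0.8117, 0.4812)
step 3: θ'=-1.3938 (R=-0.8000) → pose (3.9553, -1.3800, -1.3938)
step 4: θ'=-0.3938 (R=1.5000) → pose (4.8563, -2.5011, -0.3938)
step 5: θ'=-1.3938 (R=1.7500) → pose (3.8051, -1.1932, -1.3938)
step 6: θ'=-1.2688 (R=-1.0000) → pose (3.7755, -1.0718, -1.2688)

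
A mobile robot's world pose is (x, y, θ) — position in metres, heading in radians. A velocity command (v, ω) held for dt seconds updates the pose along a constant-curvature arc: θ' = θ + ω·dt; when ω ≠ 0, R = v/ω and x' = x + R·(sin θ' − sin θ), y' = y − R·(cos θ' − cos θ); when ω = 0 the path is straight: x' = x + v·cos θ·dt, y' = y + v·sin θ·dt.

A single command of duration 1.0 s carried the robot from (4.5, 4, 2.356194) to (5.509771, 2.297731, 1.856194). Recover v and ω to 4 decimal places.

Δθ = 1.856194 − 2.356194 = -0.500000
ω = Δθ/dt = -0.500000/1.0 = -0.5000
R = −Δy/(cos θ' − cos θ) = 4.0000
v = R·ω = 4.0000·-0.5000 = -2.0000

v = -2.0000, ω = -0.5000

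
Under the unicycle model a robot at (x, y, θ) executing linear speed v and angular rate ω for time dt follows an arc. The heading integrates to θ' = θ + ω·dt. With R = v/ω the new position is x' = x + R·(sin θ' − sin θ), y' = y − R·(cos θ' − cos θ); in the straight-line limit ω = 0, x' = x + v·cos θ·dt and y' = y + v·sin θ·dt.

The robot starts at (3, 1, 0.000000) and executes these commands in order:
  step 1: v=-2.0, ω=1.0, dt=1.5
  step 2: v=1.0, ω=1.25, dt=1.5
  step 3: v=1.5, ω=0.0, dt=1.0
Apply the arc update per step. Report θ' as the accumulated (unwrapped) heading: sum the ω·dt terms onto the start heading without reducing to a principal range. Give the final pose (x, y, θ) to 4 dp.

step 1: θ'=1.5000 (R=-2.0000) → pose (1.0050, -0.8585, 1.5000)
step 2: θ'=3.3750 (R=0.8000) → pose (0.0220, -0.0236, 3.3750)
step 3: θ'=3.3750 (straight) → pose (-1.4373, -0.3706, 3.3750)

(-1.4373, -0.3706, 3.3750)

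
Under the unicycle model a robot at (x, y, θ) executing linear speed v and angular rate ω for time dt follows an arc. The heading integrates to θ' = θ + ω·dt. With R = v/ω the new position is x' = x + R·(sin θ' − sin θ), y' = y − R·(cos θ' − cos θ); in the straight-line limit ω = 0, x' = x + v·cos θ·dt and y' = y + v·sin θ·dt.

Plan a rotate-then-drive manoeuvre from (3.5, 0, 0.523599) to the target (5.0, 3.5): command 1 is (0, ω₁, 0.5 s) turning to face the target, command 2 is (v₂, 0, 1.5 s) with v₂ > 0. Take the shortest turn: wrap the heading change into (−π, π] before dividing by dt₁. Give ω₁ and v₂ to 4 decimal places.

ω₁ = 1.2846, v₂ = 2.5386

heading to target = atan2(3.5−0, 5−3.5) = 1.1659
Δθ = wrap(1.1659 − 0.5236) = 0.6423; ω₁ = Δθ/dt₁ = 1.2846
distance = √((5−3.5)² + (3.5−0)²) = 3.8079; v₂ = distance/dt₂ = 2.5386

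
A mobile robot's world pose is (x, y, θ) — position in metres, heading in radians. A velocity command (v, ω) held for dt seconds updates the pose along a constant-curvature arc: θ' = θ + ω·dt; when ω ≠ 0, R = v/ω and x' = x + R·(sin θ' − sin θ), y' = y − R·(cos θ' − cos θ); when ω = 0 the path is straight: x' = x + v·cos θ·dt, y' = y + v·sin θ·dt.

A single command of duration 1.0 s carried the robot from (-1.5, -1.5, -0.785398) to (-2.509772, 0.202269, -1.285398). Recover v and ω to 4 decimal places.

Δθ = -1.285398 − -0.785398 = -0.500000
ω = Δθ/dt = -0.500000/1.0 = -0.5000
R = −Δy/(cos θ' − cos θ) = 4.0000
v = R·ω = 4.0000·-0.5000 = -2.0000

v = -2.0000, ω = -0.5000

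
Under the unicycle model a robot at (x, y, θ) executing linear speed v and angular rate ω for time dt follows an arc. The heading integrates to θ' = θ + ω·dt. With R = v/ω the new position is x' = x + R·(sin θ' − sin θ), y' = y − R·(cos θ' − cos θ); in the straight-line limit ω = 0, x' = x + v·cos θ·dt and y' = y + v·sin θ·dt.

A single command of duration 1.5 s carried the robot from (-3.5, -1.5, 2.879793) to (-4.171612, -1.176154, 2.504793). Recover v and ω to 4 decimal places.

Δθ = 2.504793 − 2.879793 = -0.375000
ω = Δθ/dt = -0.375000/1.5 = -0.2500
R = Δx/(sin θ' − sin θ) = -2.0000
v = R·ω = -2.0000·-0.2500 = 0.5000

v = 0.5000, ω = -0.2500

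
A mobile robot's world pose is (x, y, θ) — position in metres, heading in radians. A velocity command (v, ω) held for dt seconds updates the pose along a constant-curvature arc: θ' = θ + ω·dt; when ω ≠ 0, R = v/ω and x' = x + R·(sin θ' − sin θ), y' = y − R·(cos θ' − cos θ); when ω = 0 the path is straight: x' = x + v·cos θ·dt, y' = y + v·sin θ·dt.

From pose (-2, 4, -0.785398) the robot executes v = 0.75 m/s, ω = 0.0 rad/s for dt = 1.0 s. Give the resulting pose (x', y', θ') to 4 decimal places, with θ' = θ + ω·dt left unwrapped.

(-1.4697, 3.4697, -0.7854)

θ' = -0.7854 + 0.0·1.0 = -0.7854
ω = 0 → straight: x' = -2 + 0.75·cos(-0.7854)·1.0 = -1.4697
y' = 4 + 0.75·sin(-0.7854)·1.0 = 3.4697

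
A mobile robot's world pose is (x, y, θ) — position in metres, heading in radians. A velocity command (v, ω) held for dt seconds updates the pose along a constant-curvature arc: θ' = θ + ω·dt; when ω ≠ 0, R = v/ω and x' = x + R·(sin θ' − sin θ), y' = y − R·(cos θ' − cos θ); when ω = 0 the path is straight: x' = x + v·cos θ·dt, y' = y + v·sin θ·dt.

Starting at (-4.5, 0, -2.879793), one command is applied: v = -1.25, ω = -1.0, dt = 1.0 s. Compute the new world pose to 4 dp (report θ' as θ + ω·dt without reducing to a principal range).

θ' = -2.8798 + -1.0·1.0 = -3.8798
R = v/ω = -1.25/-1.0 = 1.2500
x' = -4.5 + 1.2500·(sin -3.8798 − sin -2.8798) = -3.3353
y' = 0 − 1.2500·(cos -3.8798 − cos -2.8798) = -0.2828

(-3.3353, -0.2828, -3.8798)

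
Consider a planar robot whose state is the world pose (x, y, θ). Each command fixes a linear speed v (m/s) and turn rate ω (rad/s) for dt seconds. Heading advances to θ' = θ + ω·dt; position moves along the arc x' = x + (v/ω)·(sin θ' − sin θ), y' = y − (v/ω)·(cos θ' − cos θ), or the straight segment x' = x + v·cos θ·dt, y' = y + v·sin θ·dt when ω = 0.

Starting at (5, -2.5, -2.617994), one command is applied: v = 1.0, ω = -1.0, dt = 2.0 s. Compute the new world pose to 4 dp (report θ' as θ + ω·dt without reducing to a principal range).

θ' = -2.6180 + -1.0·2.0 = -4.6180
R = v/ω = 1.0/-1.0 = -1.0000
x' = 5 + -1.0000·(sin -4.6180 − sin -2.6180) = 3.5045
y' = -2.5 − -1.0000·(cos -4.6180 − cos -2.6180) = -1.7282

(3.5045, -1.7282, -4.6180)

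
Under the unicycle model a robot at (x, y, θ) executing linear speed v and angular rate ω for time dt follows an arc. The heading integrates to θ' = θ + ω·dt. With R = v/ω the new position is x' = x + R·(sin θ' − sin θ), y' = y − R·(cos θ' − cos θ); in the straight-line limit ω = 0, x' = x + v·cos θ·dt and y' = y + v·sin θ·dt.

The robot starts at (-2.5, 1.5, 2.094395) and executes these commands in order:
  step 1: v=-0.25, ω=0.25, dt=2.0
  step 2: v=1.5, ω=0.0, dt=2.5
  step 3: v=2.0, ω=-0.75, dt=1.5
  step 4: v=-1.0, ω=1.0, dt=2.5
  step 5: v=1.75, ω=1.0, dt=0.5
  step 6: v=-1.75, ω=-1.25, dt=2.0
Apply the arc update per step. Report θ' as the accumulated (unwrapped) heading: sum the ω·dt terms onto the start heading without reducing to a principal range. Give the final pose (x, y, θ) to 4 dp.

step 1: θ'=2.5944 (R=-1.0000) → pose (-2.1543, 1.1460, 2.5944)
step 2: θ'=2.5944 (straight) → pose (-5.3567, 3.0971, 2.5944)
step 3: θ'=1.4694 (R=-2.6667) → pose (-6.6222, 5.6444, 1.4694)
step 4: θ'=3.9694 (R=-1.0000) → pose (-4.8909, 4.8666, 3.9694)
step 5: θ'=4.4694 (R=1.7500) → pose (-5.3007, 4.1038, 4.4694)
step 6: θ'=1.9694 (R=1.4000) → pose (-2.6516, 4.3104, 1.9694)

(-2.6516, 4.3104, 1.9694)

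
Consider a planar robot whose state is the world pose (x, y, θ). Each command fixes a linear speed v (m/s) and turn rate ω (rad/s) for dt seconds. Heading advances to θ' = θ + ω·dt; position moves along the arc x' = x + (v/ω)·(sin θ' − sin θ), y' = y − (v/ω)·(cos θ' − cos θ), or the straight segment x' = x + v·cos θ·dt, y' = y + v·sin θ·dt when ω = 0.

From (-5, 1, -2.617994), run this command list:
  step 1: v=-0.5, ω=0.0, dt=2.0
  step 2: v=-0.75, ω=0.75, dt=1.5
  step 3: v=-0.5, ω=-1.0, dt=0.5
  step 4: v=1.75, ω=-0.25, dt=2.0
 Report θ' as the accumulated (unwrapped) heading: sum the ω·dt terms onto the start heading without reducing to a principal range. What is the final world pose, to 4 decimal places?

step 1: θ'=-2.6180 (straight) → pose (-4.1340, 1.5000, -2.6180)
step 2: θ'=-1.4930 (R=-1.0000) → pose (-3.6370, 2.4437, -1.4930)
step 3: θ'=-1.9930 (R=0.5000) → pose (-3.5946, 2.6875, -1.9930)
step 4: θ'=-2.4930 (R=-7.0000) → pose (-5.7515, -0.0227, -2.4930)

(-5.7515, -0.0227, -2.4930)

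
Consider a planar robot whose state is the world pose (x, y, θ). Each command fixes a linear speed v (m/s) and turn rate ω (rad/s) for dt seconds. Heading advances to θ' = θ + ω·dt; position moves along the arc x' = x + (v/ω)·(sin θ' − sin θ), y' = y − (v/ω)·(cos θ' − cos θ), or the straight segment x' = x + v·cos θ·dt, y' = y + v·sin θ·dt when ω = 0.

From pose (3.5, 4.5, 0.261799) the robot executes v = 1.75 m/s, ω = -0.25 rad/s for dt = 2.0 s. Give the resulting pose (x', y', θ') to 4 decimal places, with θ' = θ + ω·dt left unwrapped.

θ' = 0.2618 + -0.25·2.0 = -0.2382
R = v/ω = 1.75/-0.25 = -7.0000
x' = 3.5 + -7.0000·(sin -0.2382 − sin 0.2618) = 6.9634
y' = 4.5 − -7.0000·(cos -0.2382 − cos 0.2618) = 4.5409

(6.9634, 4.5409, -0.2382)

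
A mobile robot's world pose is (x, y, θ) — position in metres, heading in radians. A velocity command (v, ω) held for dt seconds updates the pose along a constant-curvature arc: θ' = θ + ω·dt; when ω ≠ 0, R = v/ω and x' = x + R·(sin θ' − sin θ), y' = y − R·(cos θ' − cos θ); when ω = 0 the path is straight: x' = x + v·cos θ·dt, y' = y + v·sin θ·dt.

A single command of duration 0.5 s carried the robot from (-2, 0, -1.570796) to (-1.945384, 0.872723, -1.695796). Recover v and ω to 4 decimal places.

v = -1.7500, ω = -0.2500

Δθ = -1.695796 − -1.570796 = -0.125000
ω = Δθ/dt = -0.125000/0.5 = -0.2500
R = −Δy/(cos θ' − cos θ) = 7.0000
v = R·ω = 7.0000·-0.2500 = -1.7500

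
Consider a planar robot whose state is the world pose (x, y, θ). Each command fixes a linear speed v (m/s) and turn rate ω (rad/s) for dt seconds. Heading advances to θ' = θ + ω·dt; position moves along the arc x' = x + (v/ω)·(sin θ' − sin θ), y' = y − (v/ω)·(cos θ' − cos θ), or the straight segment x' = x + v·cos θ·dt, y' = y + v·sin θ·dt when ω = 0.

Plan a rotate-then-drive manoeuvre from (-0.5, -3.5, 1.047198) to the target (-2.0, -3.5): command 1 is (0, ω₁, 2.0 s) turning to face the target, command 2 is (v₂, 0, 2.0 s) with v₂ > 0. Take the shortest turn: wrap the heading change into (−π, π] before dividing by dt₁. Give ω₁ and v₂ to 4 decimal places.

ω₁ = 1.0472, v₂ = 0.7500

heading to target = atan2(-3.5−-3.5, -2−-0.5) = 3.1416
Δθ = wrap(3.1416 − 1.0472) = 2.0944; ω₁ = Δθ/dt₁ = 1.0472
distance = √((-2−-0.5)² + (-3.5−-3.5)²) = 1.5000; v₂ = distance/dt₂ = 0.7500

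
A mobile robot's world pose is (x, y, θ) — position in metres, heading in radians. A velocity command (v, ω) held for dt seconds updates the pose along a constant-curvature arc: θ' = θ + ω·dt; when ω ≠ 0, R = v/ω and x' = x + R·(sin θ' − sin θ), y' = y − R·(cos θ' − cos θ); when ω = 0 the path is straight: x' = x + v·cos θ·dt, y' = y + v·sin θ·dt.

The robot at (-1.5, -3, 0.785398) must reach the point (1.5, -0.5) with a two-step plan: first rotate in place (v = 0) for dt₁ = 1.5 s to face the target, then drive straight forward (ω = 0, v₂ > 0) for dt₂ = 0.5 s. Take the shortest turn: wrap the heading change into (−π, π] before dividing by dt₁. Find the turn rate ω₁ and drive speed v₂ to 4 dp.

heading to target = atan2(-0.5−-3, 1.5−-1.5) = 0.6947
Δθ = wrap(0.6947 − 0.7854) = -0.0907; ω₁ = Δθ/dt₁ = -0.0604
distance = √((1.5−-1.5)² + (-0.5−-3)²) = 3.9051; v₂ = distance/dt₂ = 7.8102

ω₁ = -0.0604, v₂ = 7.8102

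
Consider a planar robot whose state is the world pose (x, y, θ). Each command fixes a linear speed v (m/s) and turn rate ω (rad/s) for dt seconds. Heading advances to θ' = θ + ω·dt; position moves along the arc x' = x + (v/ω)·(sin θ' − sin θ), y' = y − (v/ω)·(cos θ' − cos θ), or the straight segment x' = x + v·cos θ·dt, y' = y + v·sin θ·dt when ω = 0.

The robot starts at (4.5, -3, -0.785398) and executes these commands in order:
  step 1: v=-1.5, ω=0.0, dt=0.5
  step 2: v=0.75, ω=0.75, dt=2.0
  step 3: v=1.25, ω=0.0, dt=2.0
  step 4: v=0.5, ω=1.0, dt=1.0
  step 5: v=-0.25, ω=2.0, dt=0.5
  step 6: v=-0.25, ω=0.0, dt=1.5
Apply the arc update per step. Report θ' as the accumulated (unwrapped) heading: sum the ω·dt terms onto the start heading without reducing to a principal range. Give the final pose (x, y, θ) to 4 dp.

step 1: θ'=-0.7854 (straight) → pose (3.9697, -2.4697, -0.7854)
step 2: θ'=0.7146 (R=1.0000) → pose (5.3321, -2.5179, 0.7146)
step 3: θ'=0.7146 (straight) → pose (7.2205, -0.8796, 0.7146)
step 4: θ'=1.7146 (R=0.5000) → pose (7.3877, -0.4303, 1.7146)
step 5: θ'=2.7146 (R=-0.1250) → pose (7.4596, -0.5262, 2.7146)
step 6: θ'=2.7146 (straight) → pose (7.8009, -0.6815, 2.7146)

(7.8009, -0.6815, 2.7146)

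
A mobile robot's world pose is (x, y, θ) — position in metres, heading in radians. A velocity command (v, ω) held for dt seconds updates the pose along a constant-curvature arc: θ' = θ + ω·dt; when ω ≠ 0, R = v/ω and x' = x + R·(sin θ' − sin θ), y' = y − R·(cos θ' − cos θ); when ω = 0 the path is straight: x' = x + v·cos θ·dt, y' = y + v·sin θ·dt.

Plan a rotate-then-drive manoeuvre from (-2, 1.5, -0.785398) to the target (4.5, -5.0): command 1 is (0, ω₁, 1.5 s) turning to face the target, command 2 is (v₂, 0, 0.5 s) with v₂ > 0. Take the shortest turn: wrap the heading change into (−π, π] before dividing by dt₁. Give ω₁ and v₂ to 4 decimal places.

heading to target = atan2(-5−1.5, 4.5−-2) = -0.7854
Δθ = wrap(-0.7854 − -0.7854) = 0.0000; ω₁ = Δθ/dt₁ = 0.0000
distance = √((4.5−-2)² + (-5−1.5)²) = 9.1924; v₂ = distance/dt₂ = 18.3848

ω₁ = 0.0000, v₂ = 18.3848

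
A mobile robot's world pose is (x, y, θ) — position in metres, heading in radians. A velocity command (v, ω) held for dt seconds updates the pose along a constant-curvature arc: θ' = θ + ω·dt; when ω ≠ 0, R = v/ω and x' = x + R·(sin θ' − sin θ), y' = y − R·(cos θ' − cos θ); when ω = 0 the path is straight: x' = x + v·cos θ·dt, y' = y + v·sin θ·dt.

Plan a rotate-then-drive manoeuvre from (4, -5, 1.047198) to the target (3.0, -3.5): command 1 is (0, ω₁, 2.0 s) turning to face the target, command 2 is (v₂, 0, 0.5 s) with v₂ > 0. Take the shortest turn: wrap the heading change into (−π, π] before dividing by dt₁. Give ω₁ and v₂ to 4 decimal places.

ω₁ = 0.5558, v₂ = 3.6056

heading to target = atan2(-3.5−-5, 3−4) = 2.1588
Δθ = wrap(2.1588 − 1.0472) = 1.1116; ω₁ = Δθ/dt₁ = 0.5558
distance = √((3−4)² + (-3.5−-5)²) = 1.8028; v₂ = distance/dt₂ = 3.6056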